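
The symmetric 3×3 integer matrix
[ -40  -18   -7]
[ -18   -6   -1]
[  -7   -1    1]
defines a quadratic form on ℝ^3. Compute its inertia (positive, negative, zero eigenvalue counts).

step 0: pivot -40 → sign −
step 1: pivot 21/10 → sign +
step 2: pivot 1/42 → sign +
signature = (2, 1, 0)

Answer: (2, 1, 0)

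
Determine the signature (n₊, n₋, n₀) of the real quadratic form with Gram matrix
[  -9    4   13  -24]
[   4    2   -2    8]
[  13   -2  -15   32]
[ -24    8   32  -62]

Answer: (2, 1, 1)

Derivation:
step 0: pivot -9 → sign −
step 1: pivot 34/9 → sign +
step 2: pivot 2/17 → sign +
step 3: row/col 3 already zero → sign 0
signature = (2, 1, 1)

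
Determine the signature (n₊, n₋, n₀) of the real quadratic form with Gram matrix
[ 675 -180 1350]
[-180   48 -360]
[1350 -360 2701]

Answer: (2, 0, 1)

Derivation:
step 0: pivot 675 → sign +
step 1: pivot 1 → sign +
step 2: row/col 2 already zero → sign 0
signature = (2, 0, 1)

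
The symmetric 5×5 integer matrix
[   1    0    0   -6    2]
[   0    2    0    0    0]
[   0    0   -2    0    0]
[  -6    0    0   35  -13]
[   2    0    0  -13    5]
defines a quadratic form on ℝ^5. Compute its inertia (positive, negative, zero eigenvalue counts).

Answer: (3, 2, 0)

Derivation:
step 0: pivot 1 → sign +
step 1: pivot 2 → sign +
step 2: pivot -2 → sign −
step 3: pivot -1 → sign −
step 4: pivot 2 → sign +
signature = (3, 2, 0)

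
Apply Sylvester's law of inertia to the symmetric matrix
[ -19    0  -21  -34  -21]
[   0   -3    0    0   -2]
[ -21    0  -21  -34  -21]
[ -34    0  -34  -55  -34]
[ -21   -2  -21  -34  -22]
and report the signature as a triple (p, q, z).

step 0: pivot -19 → sign −
step 1: pivot -3 → sign −
step 2: pivot 42/19 → sign +
step 3: pivot 1/21 → sign +
step 4: pivot 1/3 → sign +
signature = (3, 2, 0)

Answer: (3, 2, 0)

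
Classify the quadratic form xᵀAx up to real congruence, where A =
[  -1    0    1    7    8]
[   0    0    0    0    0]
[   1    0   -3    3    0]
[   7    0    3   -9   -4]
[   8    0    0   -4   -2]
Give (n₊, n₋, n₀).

step 0: pivot -1 → sign −
step 1: pivot -2 → sign −
step 2: pivot 90 → sign +
step 3: pivot -2/45 → sign −
step 4: row/col 4 already zero → sign 0
signature = (1, 3, 1)

Answer: (1, 3, 1)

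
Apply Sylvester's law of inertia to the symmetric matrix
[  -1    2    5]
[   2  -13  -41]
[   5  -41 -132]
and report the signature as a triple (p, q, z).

step 0: pivot -1 → sign −
step 1: pivot -9 → sign −
step 2: pivot -2/9 → sign −
signature = (0, 3, 0)

Answer: (0, 3, 0)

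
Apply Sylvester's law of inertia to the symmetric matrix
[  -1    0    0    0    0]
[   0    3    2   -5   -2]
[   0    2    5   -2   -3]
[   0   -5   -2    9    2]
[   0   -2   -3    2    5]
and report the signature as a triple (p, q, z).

step 0: pivot -1 → sign −
step 1: pivot 3 → sign +
step 2: pivot 11/3 → sign +
step 3: pivot 2/11 → sign +
step 4: row/col 4 already zero → sign 0
signature = (3, 1, 1)

Answer: (3, 1, 1)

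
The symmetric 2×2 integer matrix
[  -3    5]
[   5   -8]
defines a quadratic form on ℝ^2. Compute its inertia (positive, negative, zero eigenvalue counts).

Answer: (1, 1, 0)

Derivation:
step 0: pivot -3 → sign −
step 1: pivot 1/3 → sign +
signature = (1, 1, 0)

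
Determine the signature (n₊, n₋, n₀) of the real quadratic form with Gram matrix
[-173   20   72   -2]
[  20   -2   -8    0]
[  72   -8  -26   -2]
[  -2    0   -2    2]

Answer: (2, 1, 1)

Derivation:
step 0: pivot -173 → sign −
step 1: pivot 54/173 → sign +
step 2: pivot 98/27 → sign +
step 3: row/col 3 already zero → sign 0
signature = (2, 1, 1)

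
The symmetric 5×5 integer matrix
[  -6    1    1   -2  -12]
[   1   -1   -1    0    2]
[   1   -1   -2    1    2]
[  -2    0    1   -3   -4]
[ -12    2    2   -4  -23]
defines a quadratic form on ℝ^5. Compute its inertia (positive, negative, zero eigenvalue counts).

step 0: pivot -6 → sign −
step 1: pivot -5/6 → sign −
step 2: pivot -1 → sign −
step 3: pivot -6/5 → sign −
step 4: pivot 1 → sign +
signature = (1, 4, 0)

Answer: (1, 4, 0)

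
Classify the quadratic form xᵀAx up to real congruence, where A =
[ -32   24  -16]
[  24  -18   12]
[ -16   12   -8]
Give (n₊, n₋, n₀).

Answer: (0, 1, 2)

Derivation:
step 0: pivot -32 → sign −
step 1: row/col 1 already zero → sign 0
step 2: row/col 2 already zero → sign 0
signature = (0, 1, 2)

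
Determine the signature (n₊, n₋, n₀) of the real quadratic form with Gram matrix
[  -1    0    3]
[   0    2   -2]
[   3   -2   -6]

step 0: pivot -1 → sign −
step 1: pivot 2 → sign +
step 2: pivot 1 → sign +
signature = (2, 1, 0)

Answer: (2, 1, 0)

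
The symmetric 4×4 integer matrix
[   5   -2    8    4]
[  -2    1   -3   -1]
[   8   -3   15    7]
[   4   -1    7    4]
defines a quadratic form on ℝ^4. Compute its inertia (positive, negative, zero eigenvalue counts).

Answer: (3, 1, 0)

Derivation:
step 0: pivot 5 → sign +
step 1: pivot 1/5 → sign +
step 2: pivot 2 → sign +
step 3: pivot -1 → sign −
signature = (3, 1, 0)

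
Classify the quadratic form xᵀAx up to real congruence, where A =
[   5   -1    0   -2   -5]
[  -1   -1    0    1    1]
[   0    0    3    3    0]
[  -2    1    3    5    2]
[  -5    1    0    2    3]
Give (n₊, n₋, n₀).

Answer: (3, 2, 0)

Derivation:
step 0: pivot 5 → sign +
step 1: pivot -6/5 → sign −
step 2: pivot 3 → sign +
step 3: pivot 3/2 → sign +
step 4: pivot -2 → sign −
signature = (3, 2, 0)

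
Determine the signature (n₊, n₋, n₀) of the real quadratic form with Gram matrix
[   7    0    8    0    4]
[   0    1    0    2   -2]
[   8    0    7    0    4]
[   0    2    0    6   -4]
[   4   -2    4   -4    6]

step 0: pivot 7 → sign +
step 1: pivot 1 → sign +
step 2: pivot -15/7 → sign −
step 3: pivot 2 → sign +
step 4: pivot -2/15 → sign −
signature = (3, 2, 0)

Answer: (3, 2, 0)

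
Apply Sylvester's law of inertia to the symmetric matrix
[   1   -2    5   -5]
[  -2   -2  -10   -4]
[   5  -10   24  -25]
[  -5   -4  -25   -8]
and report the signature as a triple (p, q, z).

step 0: pivot 1 → sign +
step 1: pivot -6 → sign −
step 2: pivot -1 → sign −
step 3: pivot -1/3 → sign −
signature = (1, 3, 0)

Answer: (1, 3, 0)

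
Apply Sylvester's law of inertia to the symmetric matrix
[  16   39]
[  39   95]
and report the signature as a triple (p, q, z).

Answer: (1, 1, 0)

Derivation:
step 0: pivot 16 → sign +
step 1: pivot -1/16 → sign −
signature = (1, 1, 0)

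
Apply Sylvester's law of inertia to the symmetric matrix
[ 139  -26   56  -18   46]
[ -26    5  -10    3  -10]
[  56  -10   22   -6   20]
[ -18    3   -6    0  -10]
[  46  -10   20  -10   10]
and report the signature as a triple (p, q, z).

Answer: (2, 3, 0)

Derivation:
step 0: pivot 139 → sign +
step 1: pivot 19/139 → sign +
step 2: pivot -42/19 → sign −
step 3: pivot -3/7 → sign −
step 4: pivot -2/3 → sign −
signature = (2, 3, 0)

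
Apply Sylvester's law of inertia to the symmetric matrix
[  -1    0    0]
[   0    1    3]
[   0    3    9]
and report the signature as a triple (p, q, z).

step 0: pivot -1 → sign −
step 1: pivot 1 → sign +
step 2: row/col 2 already zero → sign 0
signature = (1, 1, 1)

Answer: (1, 1, 1)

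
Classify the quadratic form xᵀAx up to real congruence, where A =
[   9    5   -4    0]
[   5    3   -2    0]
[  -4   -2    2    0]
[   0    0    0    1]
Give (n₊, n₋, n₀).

step 0: pivot 9 → sign +
step 1: pivot 2/9 → sign +
step 2: pivot 1 → sign +
step 3: row/col 3 already zero → sign 0
signature = (3, 0, 1)

Answer: (3, 0, 1)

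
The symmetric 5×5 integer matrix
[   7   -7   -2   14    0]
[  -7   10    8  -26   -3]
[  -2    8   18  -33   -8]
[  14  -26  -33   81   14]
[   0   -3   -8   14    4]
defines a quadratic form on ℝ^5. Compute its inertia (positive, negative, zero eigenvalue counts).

Answer: (5, 0, 0)

Derivation:
step 0: pivot 7 → sign +
step 1: pivot 3 → sign +
step 2: pivot 38/7 → sign +
step 3: pivot 15/38 → sign +
step 4: pivot 1/5 → sign +
signature = (5, 0, 0)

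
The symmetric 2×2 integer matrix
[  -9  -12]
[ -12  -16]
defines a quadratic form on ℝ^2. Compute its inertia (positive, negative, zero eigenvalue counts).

step 0: pivot -9 → sign −
step 1: row/col 1 already zero → sign 0
signature = (0, 1, 1)

Answer: (0, 1, 1)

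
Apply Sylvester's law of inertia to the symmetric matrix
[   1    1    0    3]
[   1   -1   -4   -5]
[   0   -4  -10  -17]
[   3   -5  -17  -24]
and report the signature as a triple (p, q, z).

Answer: (1, 3, 0)

Derivation:
step 0: pivot 1 → sign +
step 1: pivot -2 → sign −
step 2: pivot -2 → sign −
step 3: pivot -1/2 → sign −
signature = (1, 3, 0)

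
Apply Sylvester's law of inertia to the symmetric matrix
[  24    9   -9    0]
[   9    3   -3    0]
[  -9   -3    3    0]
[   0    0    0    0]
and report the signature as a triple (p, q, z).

Answer: (1, 1, 2)

Derivation:
step 0: pivot 24 → sign +
step 1: pivot -3/8 → sign −
step 2: row/col 2 already zero → sign 0
step 3: row/col 3 already zero → sign 0
signature = (1, 1, 2)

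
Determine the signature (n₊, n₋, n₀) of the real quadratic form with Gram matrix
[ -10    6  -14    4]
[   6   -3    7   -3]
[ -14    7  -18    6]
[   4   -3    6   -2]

step 0: pivot -10 → sign −
step 1: pivot 3/5 → sign +
step 2: pivot -5/3 → sign −
step 3: pivot -2/5 → sign −
signature = (1, 3, 0)

Answer: (1, 3, 0)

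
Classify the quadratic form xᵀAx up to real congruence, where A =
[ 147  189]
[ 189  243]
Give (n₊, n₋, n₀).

step 0: pivot 147 → sign +
step 1: row/col 1 already zero → sign 0
signature = (1, 0, 1)

Answer: (1, 0, 1)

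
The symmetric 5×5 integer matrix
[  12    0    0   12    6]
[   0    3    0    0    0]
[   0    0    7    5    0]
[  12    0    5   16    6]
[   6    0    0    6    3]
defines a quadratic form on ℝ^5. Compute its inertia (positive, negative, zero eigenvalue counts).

Answer: (4, 0, 1)

Derivation:
step 0: pivot 12 → sign +
step 1: pivot 3 → sign +
step 2: pivot 7 → sign +
step 3: pivot 3/7 → sign +
step 4: row/col 4 already zero → sign 0
signature = (4, 0, 1)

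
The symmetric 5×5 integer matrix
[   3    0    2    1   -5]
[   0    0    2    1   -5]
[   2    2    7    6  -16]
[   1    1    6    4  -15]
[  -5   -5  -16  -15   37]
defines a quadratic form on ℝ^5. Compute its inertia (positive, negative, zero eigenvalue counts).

Answer: (3, 2, 0)

Derivation:
step 0: pivot 3 → sign +
step 1: pivot 17/3 → sign +
step 2: pivot -12/17 → sign −
step 3: pivot -1/4 → sign −
step 4: pivot 3 → sign +
signature = (3, 2, 0)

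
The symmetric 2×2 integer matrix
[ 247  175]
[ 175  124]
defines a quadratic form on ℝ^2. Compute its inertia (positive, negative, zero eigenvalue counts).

step 0: pivot 247 → sign +
step 1: pivot 3/247 → sign +
signature = (2, 0, 0)

Answer: (2, 0, 0)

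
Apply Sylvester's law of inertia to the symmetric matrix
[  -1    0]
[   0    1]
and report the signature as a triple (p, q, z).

Answer: (1, 1, 0)

Derivation:
step 0: pivot -1 → sign −
step 1: pivot 1 → sign +
signature = (1, 1, 0)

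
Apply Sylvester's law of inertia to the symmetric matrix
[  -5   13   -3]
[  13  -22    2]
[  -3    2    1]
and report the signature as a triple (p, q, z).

Answer: (1, 2, 0)

Derivation:
step 0: pivot -5 → sign −
step 1: pivot 59/5 → sign +
step 2: pivot -3/59 → sign −
signature = (1, 2, 0)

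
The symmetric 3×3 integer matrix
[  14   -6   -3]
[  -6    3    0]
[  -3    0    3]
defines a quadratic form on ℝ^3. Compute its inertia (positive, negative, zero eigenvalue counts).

Answer: (2, 1, 0)

Derivation:
step 0: pivot 14 → sign +
step 1: pivot 3/7 → sign +
step 2: pivot -3/2 → sign −
signature = (2, 1, 0)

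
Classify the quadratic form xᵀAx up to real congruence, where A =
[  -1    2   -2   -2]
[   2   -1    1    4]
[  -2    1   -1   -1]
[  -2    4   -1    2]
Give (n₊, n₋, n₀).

Answer: (2, 2, 0)

Derivation:
step 0: pivot -1 → sign −
step 1: pivot 3 → sign +
step 2: pivot 6 → sign +
step 3: pivot -3/2 → sign −
signature = (2, 2, 0)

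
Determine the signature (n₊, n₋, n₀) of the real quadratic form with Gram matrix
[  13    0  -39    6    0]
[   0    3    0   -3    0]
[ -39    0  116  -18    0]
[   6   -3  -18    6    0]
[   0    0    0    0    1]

Answer: (4, 1, 0)

Derivation:
step 0: pivot 13 → sign +
step 1: pivot 3 → sign +
step 2: pivot -1 → sign −
step 3: pivot 3/13 → sign +
step 4: pivot 1 → sign +
signature = (4, 1, 0)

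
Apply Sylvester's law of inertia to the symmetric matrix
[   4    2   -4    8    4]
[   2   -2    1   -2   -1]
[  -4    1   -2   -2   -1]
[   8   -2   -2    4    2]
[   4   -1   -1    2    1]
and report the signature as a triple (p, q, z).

step 0: pivot 4 → sign +
step 1: pivot -3 → sign −
step 2: pivot -3 → sign −
step 3: row/col 3 already zero → sign 0
step 4: row/col 4 already zero → sign 0
signature = (1, 2, 2)

Answer: (1, 2, 2)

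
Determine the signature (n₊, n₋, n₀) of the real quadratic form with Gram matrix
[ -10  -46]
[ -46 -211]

Answer: (1, 1, 0)

Derivation:
step 0: pivot -10 → sign −
step 1: pivot 3/5 → sign +
signature = (1, 1, 0)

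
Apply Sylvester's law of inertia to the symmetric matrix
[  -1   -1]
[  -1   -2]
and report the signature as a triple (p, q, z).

step 0: pivot -1 → sign −
step 1: pivot -1 → sign −
signature = (0, 2, 0)

Answer: (0, 2, 0)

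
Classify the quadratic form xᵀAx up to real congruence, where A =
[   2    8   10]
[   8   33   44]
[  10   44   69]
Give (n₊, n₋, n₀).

Answer: (3, 0, 0)

Derivation:
step 0: pivot 2 → sign +
step 1: pivot 1 → sign +
step 2: pivot 3 → sign +
signature = (3, 0, 0)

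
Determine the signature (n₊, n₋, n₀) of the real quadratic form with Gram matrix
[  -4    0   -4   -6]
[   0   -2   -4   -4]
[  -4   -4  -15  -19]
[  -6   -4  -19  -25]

Answer: (1, 3, 0)

Derivation:
step 0: pivot -4 → sign −
step 1: pivot -2 → sign −
step 2: pivot -3 → sign −
step 3: pivot 1/3 → sign +
signature = (1, 3, 0)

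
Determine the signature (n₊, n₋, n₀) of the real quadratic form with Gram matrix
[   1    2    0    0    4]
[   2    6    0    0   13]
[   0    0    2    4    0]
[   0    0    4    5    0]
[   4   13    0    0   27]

Answer: (3, 2, 0)

Derivation:
step 0: pivot 1 → sign +
step 1: pivot 2 → sign +
step 2: pivot 2 → sign +
step 3: pivot -3 → sign −
step 4: pivot -3/2 → sign −
signature = (3, 2, 0)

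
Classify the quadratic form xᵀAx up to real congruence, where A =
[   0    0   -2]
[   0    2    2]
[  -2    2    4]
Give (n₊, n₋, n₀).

step 0: pivot 2 → sign +
step 1: pivot 2 → sign +
step 2: pivot -2 → sign −
signature = (2, 1, 0)

Answer: (2, 1, 0)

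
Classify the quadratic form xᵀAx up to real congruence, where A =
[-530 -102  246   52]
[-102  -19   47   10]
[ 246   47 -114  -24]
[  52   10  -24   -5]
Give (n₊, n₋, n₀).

Answer: (2, 2, 0)

Derivation:
step 0: pivot -530 → sign −
step 1: pivot 167/265 → sign +
step 2: pivot -1/167 → sign −
step 3: pivot 3 → sign +
signature = (2, 2, 0)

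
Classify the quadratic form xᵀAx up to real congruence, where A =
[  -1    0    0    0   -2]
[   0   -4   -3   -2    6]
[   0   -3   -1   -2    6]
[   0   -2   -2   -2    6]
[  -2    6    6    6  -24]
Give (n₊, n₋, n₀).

Answer: (1, 4, 0)

Derivation:
step 0: pivot -1 → sign −
step 1: pivot -4 → sign −
step 2: pivot 5/4 → sign +
step 3: pivot -6/5 → sign −
step 4: pivot -2 → sign −
signature = (1, 4, 0)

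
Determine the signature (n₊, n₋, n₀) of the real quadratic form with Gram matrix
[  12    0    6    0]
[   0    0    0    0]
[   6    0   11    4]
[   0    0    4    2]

Answer: (2, 0, 2)

Derivation:
step 0: pivot 12 → sign +
step 1: pivot 8 → sign +
step 2: row/col 2 already zero → sign 0
step 3: row/col 3 already zero → sign 0
signature = (2, 0, 2)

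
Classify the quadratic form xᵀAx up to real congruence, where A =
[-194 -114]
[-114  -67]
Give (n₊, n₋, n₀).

step 0: pivot -194 → sign −
step 1: pivot -1/97 → sign −
signature = (0, 2, 0)

Answer: (0, 2, 0)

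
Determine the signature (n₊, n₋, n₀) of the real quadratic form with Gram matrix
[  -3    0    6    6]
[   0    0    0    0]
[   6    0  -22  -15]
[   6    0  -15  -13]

Answer: (0, 3, 1)

Derivation:
step 0: pivot -3 → sign −
step 1: pivot -10 → sign −
step 2: pivot -1/10 → sign −
step 3: row/col 3 already zero → sign 0
signature = (0, 3, 1)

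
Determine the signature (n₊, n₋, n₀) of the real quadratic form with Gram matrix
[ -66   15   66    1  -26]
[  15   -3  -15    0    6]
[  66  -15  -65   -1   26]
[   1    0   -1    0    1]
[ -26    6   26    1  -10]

step 0: pivot -66 → sign −
step 1: pivot 9/22 → sign +
step 2: pivot 1 → sign +
step 3: pivot -1/9 → sign −
step 4: pivot 3 → sign +
signature = (3, 2, 0)

Answer: (3, 2, 0)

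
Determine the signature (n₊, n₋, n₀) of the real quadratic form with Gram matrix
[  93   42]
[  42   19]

Answer: (2, 0, 0)

Derivation:
step 0: pivot 93 → sign +
step 1: pivot 1/31 → sign +
signature = (2, 0, 0)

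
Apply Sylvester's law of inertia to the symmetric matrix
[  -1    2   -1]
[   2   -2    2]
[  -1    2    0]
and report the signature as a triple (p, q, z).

step 0: pivot -1 → sign −
step 1: pivot 2 → sign +
step 2: pivot 1 → sign +
signature = (2, 1, 0)

Answer: (2, 1, 0)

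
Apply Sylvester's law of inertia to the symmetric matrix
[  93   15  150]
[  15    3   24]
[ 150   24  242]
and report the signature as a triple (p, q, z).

Answer: (2, 0, 1)

Derivation:
step 0: pivot 93 → sign +
step 1: pivot 18/31 → sign +
step 2: row/col 2 already zero → sign 0
signature = (2, 0, 1)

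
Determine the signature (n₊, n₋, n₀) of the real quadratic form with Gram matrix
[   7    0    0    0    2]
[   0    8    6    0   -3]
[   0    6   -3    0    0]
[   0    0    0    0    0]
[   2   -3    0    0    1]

Answer: (2, 2, 1)

Derivation:
step 0: pivot 7 → sign +
step 1: pivot 8 → sign +
step 2: pivot -15/2 → sign −
step 3: pivot -3/140 → sign −
step 4: row/col 4 already zero → sign 0
signature = (2, 2, 1)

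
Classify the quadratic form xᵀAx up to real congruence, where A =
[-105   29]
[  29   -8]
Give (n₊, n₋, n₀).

Answer: (1, 1, 0)

Derivation:
step 0: pivot -105 → sign −
step 1: pivot 1/105 → sign +
signature = (1, 1, 0)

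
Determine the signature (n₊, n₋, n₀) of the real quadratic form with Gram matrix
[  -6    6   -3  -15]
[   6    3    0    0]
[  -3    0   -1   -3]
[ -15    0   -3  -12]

step 0: pivot -6 → sign −
step 1: pivot 9 → sign +
step 2: pivot -1/2 → sign −
step 3: pivot 1 → sign +
signature = (2, 2, 0)

Answer: (2, 2, 0)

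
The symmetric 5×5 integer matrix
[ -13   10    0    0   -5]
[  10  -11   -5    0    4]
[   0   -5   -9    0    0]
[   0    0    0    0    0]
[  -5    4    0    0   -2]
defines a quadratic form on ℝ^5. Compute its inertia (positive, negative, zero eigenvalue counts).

step 0: pivot -13 → sign −
step 1: pivot -43/13 → sign −
step 2: pivot -62/43 → sign −
step 3: pivot -1/31 → sign −
step 4: row/col 4 already zero → sign 0
signature = (0, 4, 1)

Answer: (0, 4, 1)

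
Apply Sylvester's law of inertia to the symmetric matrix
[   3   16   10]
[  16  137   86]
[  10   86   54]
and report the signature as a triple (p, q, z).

step 0: pivot 3 → sign +
step 1: pivot 155/3 → sign +
step 2: pivot 2/155 → sign +
signature = (3, 0, 0)

Answer: (3, 0, 0)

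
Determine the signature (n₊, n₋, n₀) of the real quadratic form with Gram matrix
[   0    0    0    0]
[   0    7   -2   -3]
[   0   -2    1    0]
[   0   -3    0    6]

step 0: pivot 7 → sign +
step 1: pivot 3/7 → sign +
step 2: pivot 3 → sign +
step 3: row/col 3 already zero → sign 0
signature = (3, 0, 1)

Answer: (3, 0, 1)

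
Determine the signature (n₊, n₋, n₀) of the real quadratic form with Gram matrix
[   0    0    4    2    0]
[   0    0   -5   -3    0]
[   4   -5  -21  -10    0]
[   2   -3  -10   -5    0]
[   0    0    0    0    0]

Answer: (2, 2, 1)

Derivation:
step 0: pivot -21 → sign −
step 1: pivot 25/21 → sign +
step 2: pivot -14/25 → sign −
step 3: pivot 2/7 → sign +
step 4: row/col 4 already zero → sign 0
signature = (2, 2, 1)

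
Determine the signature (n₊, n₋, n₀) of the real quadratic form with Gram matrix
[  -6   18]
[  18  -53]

step 0: pivot -6 → sign −
step 1: pivot 1 → sign +
signature = (1, 1, 0)

Answer: (1, 1, 0)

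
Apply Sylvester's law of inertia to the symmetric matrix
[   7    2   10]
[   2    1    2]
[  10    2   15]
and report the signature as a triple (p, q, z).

step 0: pivot 7 → sign +
step 1: pivot 3/7 → sign +
step 2: pivot -1 → sign −
signature = (2, 1, 0)

Answer: (2, 1, 0)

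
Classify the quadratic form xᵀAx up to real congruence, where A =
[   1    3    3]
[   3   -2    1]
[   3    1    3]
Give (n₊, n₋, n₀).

step 0: pivot 1 → sign +
step 1: pivot -11 → sign −
step 2: pivot -2/11 → sign −
signature = (1, 2, 0)

Answer: (1, 2, 0)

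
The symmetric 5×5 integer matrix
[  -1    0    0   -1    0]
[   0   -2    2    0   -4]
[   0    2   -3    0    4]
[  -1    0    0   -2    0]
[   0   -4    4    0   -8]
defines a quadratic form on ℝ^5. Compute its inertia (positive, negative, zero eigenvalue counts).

Answer: (0, 4, 1)

Derivation:
step 0: pivot -1 → sign −
step 1: pivot -2 → sign −
step 2: pivot -1 → sign −
step 3: pivot -1 → sign −
step 4: row/col 4 already zero → sign 0
signature = (0, 4, 1)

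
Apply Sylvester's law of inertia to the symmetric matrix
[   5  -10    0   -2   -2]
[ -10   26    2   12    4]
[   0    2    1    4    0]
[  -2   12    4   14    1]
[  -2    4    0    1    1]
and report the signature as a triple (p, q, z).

Answer: (4, 1, 0)

Derivation:
step 0: pivot 5 → sign +
step 1: pivot 6 → sign +
step 2: pivot 1/3 → sign +
step 3: pivot -14/5 → sign −
step 4: pivot 3/14 → sign +
signature = (4, 1, 0)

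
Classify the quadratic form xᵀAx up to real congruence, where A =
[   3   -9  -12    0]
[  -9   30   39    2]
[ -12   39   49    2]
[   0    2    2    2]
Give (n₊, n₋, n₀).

Answer: (3, 1, 0)

Derivation:
step 0: pivot 3 → sign +
step 1: pivot 3 → sign +
step 2: pivot -2 → sign −
step 3: pivot 2/3 → sign +
signature = (3, 1, 0)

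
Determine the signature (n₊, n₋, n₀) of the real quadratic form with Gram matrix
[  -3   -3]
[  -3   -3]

step 0: pivot -3 → sign −
step 1: row/col 1 already zero → sign 0
signature = (0, 1, 1)

Answer: (0, 1, 1)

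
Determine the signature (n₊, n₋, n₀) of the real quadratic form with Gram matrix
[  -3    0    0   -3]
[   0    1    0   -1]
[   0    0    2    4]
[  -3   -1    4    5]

step 0: pivot -3 → sign −
step 1: pivot 1 → sign +
step 2: pivot 2 → sign +
step 3: pivot -1 → sign −
signature = (2, 2, 0)

Answer: (2, 2, 0)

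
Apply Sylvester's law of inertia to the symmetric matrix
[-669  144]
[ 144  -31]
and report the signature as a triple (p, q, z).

step 0: pivot -669 → sign −
step 1: pivot -1/223 → sign −
signature = (0, 2, 0)

Answer: (0, 2, 0)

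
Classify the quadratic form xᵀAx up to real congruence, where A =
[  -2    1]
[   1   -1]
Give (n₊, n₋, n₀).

Answer: (0, 2, 0)

Derivation:
step 0: pivot -2 → sign −
step 1: pivot -1/2 → sign −
signature = (0, 2, 0)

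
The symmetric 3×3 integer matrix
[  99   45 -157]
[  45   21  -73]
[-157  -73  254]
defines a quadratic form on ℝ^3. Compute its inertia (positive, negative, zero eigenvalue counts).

step 0: pivot 99 → sign +
step 1: pivot 6/11 → sign +
step 2: pivot 1/9 → sign +
signature = (3, 0, 0)

Answer: (3, 0, 0)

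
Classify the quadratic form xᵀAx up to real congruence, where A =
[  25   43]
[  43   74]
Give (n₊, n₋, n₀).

step 0: pivot 25 → sign +
step 1: pivot 1/25 → sign +
signature = (2, 0, 0)

Answer: (2, 0, 0)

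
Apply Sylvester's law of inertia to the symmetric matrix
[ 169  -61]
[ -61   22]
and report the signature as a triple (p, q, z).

step 0: pivot 169 → sign +
step 1: pivot -3/169 → sign −
signature = (1, 1, 0)

Answer: (1, 1, 0)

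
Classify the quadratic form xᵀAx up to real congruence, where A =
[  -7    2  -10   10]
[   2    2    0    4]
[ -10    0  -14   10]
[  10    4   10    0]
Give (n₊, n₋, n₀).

Answer: (1, 3, 0)

Derivation:
step 0: pivot -7 → sign −
step 1: pivot 18/7 → sign +
step 2: pivot -26/9 → sign −
step 3: pivot -2/13 → sign −
signature = (1, 3, 0)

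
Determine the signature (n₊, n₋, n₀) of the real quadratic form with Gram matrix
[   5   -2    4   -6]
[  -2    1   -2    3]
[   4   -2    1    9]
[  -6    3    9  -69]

step 0: pivot 5 → sign +
step 1: pivot 1/5 → sign +
step 2: pivot -3 → sign −
step 3: pivot -3 → sign −
signature = (2, 2, 0)

Answer: (2, 2, 0)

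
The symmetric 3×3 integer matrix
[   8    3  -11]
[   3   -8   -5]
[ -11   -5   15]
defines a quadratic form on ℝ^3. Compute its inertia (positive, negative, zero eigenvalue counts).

step 0: pivot 8 → sign +
step 1: pivot -73/8 → sign −
step 2: pivot -3/73 → sign −
signature = (1, 2, 0)

Answer: (1, 2, 0)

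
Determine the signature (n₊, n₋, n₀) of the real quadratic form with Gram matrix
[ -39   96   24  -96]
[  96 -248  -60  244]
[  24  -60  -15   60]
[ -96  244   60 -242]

Answer: (0, 3, 1)

Derivation:
step 0: pivot -39 → sign −
step 1: pivot -152/13 → sign −
step 2: pivot -3/19 → sign −
step 3: row/col 3 already zero → sign 0
signature = (0, 3, 1)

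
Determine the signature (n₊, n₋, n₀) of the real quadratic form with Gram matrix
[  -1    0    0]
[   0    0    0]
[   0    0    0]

Answer: (0, 1, 2)

Derivation:
step 0: pivot -1 → sign −
step 1: row/col 1 already zero → sign 0
step 2: row/col 2 already zero → sign 0
signature = (0, 1, 2)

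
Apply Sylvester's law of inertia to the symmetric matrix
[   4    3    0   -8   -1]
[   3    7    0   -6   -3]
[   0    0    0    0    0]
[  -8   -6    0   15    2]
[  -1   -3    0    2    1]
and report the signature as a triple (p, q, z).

Answer: (2, 2, 1)

Derivation:
step 0: pivot 4 → sign +
step 1: pivot 19/4 → sign +
step 2: pivot -1 → sign −
step 3: pivot -6/19 → sign −
step 4: row/col 4 already zero → sign 0
signature = (2, 2, 1)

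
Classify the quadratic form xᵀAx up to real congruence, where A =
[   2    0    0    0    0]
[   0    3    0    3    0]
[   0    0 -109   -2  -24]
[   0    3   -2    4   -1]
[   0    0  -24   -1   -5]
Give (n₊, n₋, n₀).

Answer: (3, 2, 0)

Derivation:
step 0: pivot 2 → sign +
step 1: pivot 3 → sign +
step 2: pivot -109 → sign −
step 3: pivot 113/109 → sign +
step 4: pivot -2/113 → sign −
signature = (3, 2, 0)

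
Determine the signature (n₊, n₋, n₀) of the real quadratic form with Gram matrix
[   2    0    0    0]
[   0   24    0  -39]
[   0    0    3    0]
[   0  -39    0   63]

Answer: (3, 1, 0)

Derivation:
step 0: pivot 2 → sign +
step 1: pivot 24 → sign +
step 2: pivot 3 → sign +
step 3: pivot -3/8 → sign −
signature = (3, 1, 0)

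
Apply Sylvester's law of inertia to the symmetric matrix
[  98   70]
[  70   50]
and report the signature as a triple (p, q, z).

step 0: pivot 98 → sign +
step 1: row/col 1 already zero → sign 0
signature = (1, 0, 1)

Answer: (1, 0, 1)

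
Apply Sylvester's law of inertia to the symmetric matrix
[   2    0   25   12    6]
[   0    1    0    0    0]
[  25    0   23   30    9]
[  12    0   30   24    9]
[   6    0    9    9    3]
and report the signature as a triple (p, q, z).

step 0: pivot 2 → sign +
step 1: pivot 1 → sign +
step 2: pivot -579/2 → sign −
step 3: pivot 336/193 → sign +
step 4: pivot -3/112 → sign −
signature = (3, 2, 0)

Answer: (3, 2, 0)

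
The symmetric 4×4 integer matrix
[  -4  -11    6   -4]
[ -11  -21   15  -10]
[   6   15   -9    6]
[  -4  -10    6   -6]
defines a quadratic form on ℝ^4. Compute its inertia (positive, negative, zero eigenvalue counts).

step 0: pivot -4 → sign −
step 1: pivot 37/4 → sign +
step 2: pivot -9/37 → sign −
step 3: pivot -2 → sign −
signature = (1, 3, 0)

Answer: (1, 3, 0)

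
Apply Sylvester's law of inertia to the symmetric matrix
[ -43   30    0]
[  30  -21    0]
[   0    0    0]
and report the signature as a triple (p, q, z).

Answer: (0, 2, 1)

Derivation:
step 0: pivot -43 → sign −
step 1: pivot -3/43 → sign −
step 2: row/col 2 already zero → sign 0
signature = (0, 2, 1)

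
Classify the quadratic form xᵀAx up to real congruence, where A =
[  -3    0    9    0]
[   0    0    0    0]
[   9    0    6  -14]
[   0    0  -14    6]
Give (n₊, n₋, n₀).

Answer: (2, 1, 1)

Derivation:
step 0: pivot -3 → sign −
step 1: pivot 33 → sign +
step 2: pivot 2/33 → sign +
step 3: row/col 3 already zero → sign 0
signature = (2, 1, 1)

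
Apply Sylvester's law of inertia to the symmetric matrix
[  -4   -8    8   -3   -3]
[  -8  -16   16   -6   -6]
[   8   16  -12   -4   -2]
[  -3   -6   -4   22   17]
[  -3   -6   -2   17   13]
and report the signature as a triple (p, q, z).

step 0: pivot -4 → sign −
step 1: pivot 4 → sign +
step 2: pivot -3/4 → sign −
step 3: row/col 3 already zero → sign 0
step 4: row/col 4 already zero → sign 0
signature = (1, 2, 2)

Answer: (1, 2, 2)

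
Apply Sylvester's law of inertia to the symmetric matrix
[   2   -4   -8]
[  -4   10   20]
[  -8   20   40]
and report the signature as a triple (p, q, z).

Answer: (2, 0, 1)

Derivation:
step 0: pivot 2 → sign +
step 1: pivot 2 → sign +
step 2: row/col 2 already zero → sign 0
signature = (2, 0, 1)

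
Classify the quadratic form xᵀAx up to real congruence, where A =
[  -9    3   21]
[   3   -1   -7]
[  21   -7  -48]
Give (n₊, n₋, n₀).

Answer: (1, 1, 1)

Derivation:
step 0: pivot -9 → sign −
step 1: pivot 1 → sign +
step 2: row/col 2 already zero → sign 0
signature = (1, 1, 1)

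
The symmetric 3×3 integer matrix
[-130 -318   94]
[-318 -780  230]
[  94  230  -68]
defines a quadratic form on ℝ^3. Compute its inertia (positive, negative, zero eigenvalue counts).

step 0: pivot -130 → sign −
step 1: pivot -138/65 → sign −
step 2: pivot -2/69 → sign −
signature = (0, 3, 0)

Answer: (0, 3, 0)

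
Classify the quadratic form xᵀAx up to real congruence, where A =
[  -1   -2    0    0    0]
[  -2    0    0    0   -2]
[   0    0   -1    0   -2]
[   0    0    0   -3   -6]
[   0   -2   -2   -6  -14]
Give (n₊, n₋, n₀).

step 0: pivot -1 → sign −
step 1: pivot 4 → sign +
step 2: pivot -1 → sign −
step 3: pivot -3 → sign −
step 4: pivot 1 → sign +
signature = (2, 3, 0)

Answer: (2, 3, 0)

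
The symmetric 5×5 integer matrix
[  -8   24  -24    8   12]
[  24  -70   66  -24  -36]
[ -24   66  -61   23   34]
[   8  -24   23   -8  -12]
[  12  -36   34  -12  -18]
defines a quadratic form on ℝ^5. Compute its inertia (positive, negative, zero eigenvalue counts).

Answer: (2, 2, 1)

Derivation:
step 0: pivot -8 → sign −
step 1: pivot 2 → sign +
step 2: pivot -7 → sign −
step 3: pivot 1/7 → sign +
step 4: row/col 4 already zero → sign 0
signature = (2, 2, 1)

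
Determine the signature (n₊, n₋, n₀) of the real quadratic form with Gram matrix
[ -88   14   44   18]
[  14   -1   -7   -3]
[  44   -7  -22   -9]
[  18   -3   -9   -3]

step 0: pivot -88 → sign −
step 1: pivot 27/22 → sign +
step 2: pivot 2/3 → sign +
step 3: row/col 3 already zero → sign 0
signature = (2, 1, 1)

Answer: (2, 1, 1)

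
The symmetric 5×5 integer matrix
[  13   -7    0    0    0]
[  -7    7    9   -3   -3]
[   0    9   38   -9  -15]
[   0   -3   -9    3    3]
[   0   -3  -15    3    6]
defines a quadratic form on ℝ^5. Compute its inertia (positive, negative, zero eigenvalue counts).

Answer: (4, 1, 0)

Derivation:
step 0: pivot 13 → sign +
step 1: pivot 42/13 → sign +
step 2: pivot 181/14 → sign +
step 3: pivot 33/181 → sign +
step 4: pivot -3/11 → sign −
signature = (4, 1, 0)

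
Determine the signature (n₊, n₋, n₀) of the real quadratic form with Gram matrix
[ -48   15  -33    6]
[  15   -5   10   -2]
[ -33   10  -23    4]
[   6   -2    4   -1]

Answer: (0, 3, 1)

Derivation:
step 0: pivot -48 → sign −
step 1: pivot -5/16 → sign −
step 2: pivot -1/5 → sign −
step 3: row/col 3 already zero → sign 0
signature = (0, 3, 1)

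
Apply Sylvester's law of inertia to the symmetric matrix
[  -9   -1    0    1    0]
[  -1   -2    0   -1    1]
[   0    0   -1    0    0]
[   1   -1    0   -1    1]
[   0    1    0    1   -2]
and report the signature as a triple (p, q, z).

Answer: (0, 5, 0)

Derivation:
step 0: pivot -9 → sign −
step 1: pivot -17/9 → sign −
step 2: pivot -1 → sign −
step 3: pivot -4/17 → sign −
step 4: pivot -3/4 → sign −
signature = (0, 5, 0)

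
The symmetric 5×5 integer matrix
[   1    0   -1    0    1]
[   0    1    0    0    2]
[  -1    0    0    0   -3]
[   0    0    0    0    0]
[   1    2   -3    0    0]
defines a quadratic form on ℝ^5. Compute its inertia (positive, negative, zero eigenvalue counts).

step 0: pivot 1 → sign +
step 1: pivot 1 → sign +
step 2: pivot -1 → sign −
step 3: pivot -1 → sign −
step 4: row/col 4 already zero → sign 0
signature = (2, 2, 1)

Answer: (2, 2, 1)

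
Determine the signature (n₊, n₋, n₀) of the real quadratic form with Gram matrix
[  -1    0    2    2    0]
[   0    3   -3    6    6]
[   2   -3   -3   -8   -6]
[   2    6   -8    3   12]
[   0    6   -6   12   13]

step 0: pivot -1 → sign −
step 1: pivot 3 → sign +
step 2: pivot -2 → sign −
step 3: pivot -3 → sign −
step 4: pivot 1 → sign +
signature = (2, 3, 0)

Answer: (2, 3, 0)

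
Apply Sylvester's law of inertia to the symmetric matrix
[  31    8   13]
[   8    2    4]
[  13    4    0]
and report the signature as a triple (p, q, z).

step 0: pivot 31 → sign +
step 1: pivot -2/31 → sign −
step 2: pivot 1 → sign +
signature = (2, 1, 0)

Answer: (2, 1, 0)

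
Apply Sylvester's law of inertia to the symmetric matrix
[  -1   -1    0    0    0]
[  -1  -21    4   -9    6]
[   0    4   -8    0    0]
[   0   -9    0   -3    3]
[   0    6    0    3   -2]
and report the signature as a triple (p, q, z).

Answer: (1, 3, 1)

Derivation:
step 0: pivot -1 → sign −
step 1: pivot -20 → sign −
step 2: pivot -36/5 → sign −
step 3: pivot 3/2 → sign +
step 4: row/col 4 already zero → sign 0
signature = (1, 3, 1)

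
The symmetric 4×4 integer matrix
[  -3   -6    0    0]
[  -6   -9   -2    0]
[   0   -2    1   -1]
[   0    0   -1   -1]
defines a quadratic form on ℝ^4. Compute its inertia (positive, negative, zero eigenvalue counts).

Answer: (2, 2, 0)

Derivation:
step 0: pivot -3 → sign −
step 1: pivot 3 → sign +
step 2: pivot -1/3 → sign −
step 3: pivot 2 → sign +
signature = (2, 2, 0)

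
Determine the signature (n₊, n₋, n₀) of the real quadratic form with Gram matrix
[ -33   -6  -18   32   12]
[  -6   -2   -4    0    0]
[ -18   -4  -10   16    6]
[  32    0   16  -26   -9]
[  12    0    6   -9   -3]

step 0: pivot -33 → sign −
step 1: pivot -10/11 → sign −
step 2: pivot 2/5 → sign +
step 3: pivot 50/3 → sign +
step 4: pivot 3/50 → sign +
signature = (3, 2, 0)

Answer: (3, 2, 0)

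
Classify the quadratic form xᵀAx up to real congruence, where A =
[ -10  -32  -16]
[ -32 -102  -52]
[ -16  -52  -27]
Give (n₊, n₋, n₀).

Answer: (1, 2, 0)

Derivation:
step 0: pivot -10 → sign −
step 1: pivot 2/5 → sign +
step 2: pivot -3 → sign −
signature = (1, 2, 0)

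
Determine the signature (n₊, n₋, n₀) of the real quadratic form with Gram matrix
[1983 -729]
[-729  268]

Answer: (2, 0, 0)

Derivation:
step 0: pivot 1983 → sign +
step 1: pivot 1/661 → sign +
signature = (2, 0, 0)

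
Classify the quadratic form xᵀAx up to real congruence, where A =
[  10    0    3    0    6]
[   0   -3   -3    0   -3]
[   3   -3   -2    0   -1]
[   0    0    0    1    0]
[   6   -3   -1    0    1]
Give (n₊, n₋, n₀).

Answer: (3, 1, 1)

Derivation:
step 0: pivot 10 → sign +
step 1: pivot -3 → sign −
step 2: pivot 1/10 → sign +
step 3: pivot 1 → sign +
step 4: row/col 4 already zero → sign 0
signature = (3, 1, 1)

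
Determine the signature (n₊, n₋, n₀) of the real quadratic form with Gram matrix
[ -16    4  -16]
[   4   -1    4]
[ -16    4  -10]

step 0: pivot -16 → sign −
step 1: pivot 6 → sign +
step 2: row/col 2 already zero → sign 0
signature = (1, 1, 1)

Answer: (1, 1, 1)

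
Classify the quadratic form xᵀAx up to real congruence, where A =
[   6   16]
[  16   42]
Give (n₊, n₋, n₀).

Answer: (1, 1, 0)

Derivation:
step 0: pivot 6 → sign +
step 1: pivot -2/3 → sign −
signature = (1, 1, 0)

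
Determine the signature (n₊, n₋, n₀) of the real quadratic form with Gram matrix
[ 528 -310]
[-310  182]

Answer: (1, 1, 0)

Derivation:
step 0: pivot 528 → sign +
step 1: pivot -1/132 → sign −
signature = (1, 1, 0)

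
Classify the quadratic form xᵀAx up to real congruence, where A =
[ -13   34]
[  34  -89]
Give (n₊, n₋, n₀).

step 0: pivot -13 → sign −
step 1: pivot -1/13 → sign −
signature = (0, 2, 0)

Answer: (0, 2, 0)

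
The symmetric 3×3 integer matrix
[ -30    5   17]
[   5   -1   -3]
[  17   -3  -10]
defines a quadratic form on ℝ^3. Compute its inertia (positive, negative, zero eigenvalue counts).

Answer: (0, 3, 0)

Derivation:
step 0: pivot -30 → sign −
step 1: pivot -1/6 → sign −
step 2: pivot -1/5 → sign −
signature = (0, 3, 0)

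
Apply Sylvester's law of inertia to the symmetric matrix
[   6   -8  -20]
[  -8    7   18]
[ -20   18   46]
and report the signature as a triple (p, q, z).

step 0: pivot 6 → sign +
step 1: pivot -11/3 → sign −
step 2: pivot -2/11 → sign −
signature = (1, 2, 0)

Answer: (1, 2, 0)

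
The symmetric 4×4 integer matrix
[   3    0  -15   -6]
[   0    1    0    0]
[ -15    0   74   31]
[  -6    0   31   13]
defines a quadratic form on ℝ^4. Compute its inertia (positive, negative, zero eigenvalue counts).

step 0: pivot 3 → sign +
step 1: pivot 1 → sign +
step 2: pivot -1 → sign −
step 3: pivot 2 → sign +
signature = (3, 1, 0)

Answer: (3, 1, 0)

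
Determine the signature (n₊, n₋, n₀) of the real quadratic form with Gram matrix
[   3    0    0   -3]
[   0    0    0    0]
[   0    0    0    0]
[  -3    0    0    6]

Answer: (2, 0, 2)

Derivation:
step 0: pivot 3 → sign +
step 1: pivot 3 → sign +
step 2: row/col 2 already zero → sign 0
step 3: row/col 3 already zero → sign 0
signature = (2, 0, 2)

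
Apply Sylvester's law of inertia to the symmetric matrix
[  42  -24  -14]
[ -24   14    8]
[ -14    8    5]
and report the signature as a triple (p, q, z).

Answer: (3, 0, 0)

Derivation:
step 0: pivot 42 → sign +
step 1: pivot 2/7 → sign +
step 2: pivot 1/3 → sign +
signature = (3, 0, 0)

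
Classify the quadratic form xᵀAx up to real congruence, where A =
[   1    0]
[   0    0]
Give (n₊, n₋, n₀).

step 0: pivot 1 → sign +
step 1: row/col 1 already zero → sign 0
signature = (1, 0, 1)

Answer: (1, 0, 1)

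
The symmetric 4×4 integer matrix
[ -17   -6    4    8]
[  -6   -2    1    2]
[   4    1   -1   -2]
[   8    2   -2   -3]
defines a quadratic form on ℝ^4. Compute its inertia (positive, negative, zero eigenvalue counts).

step 0: pivot -17 → sign −
step 1: pivot 2/17 → sign +
step 2: pivot -3/2 → sign −
step 3: pivot 1 → sign +
signature = (2, 2, 0)

Answer: (2, 2, 0)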